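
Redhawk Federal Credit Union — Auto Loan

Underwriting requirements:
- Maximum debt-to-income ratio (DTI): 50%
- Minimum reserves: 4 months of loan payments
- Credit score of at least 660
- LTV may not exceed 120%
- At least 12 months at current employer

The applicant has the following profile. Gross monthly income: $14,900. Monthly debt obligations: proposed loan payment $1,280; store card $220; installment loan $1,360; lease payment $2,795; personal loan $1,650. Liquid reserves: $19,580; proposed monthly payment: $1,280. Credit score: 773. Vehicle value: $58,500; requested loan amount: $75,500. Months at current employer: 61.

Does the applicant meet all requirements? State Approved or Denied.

Total monthly debts = (1,280 + 220 + 1,360 + 2,795 + 1,650) = 7,305. Debt-to-income = 7,305/14,900 = 49% — meets 50% limit
Liquid reserves cover 19,580/1,280 = 15.3 months — ≥ 4 required
Credit score 773 ≥ 660 (meets)
LTV: 75,500 ÷ 58,500 = 129.1%, exceeds 120% cap
Employment 61 ≥ 12 months
Fails on LTV.

Denied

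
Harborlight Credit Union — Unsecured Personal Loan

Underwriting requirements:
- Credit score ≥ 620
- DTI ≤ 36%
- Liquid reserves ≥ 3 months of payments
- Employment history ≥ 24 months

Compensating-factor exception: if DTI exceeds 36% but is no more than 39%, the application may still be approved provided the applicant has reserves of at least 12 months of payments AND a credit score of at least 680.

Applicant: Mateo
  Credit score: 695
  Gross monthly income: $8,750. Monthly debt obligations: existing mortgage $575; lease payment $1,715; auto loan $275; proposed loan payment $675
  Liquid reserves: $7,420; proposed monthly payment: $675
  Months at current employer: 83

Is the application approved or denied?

Denied

Credit score 695 ≥ 620 (meets base)
Total debts = (575 + 1,715 + 275 + 675) = 3,240. DTI: 3,240 ÷ 8,750 = 37%, over the 36% base limit.
Liquid reserves cover 7,420/675 = 11.0 months — ≥ 3 required
Employment 83 ≥ 24 months
37% falls in the override range (36%–39%), so the compensating-factor test applies.
Reserves 11.0 < 12 months; credit score 695 ≥ 680.
Override conditions not both satisfied; exception does not apply.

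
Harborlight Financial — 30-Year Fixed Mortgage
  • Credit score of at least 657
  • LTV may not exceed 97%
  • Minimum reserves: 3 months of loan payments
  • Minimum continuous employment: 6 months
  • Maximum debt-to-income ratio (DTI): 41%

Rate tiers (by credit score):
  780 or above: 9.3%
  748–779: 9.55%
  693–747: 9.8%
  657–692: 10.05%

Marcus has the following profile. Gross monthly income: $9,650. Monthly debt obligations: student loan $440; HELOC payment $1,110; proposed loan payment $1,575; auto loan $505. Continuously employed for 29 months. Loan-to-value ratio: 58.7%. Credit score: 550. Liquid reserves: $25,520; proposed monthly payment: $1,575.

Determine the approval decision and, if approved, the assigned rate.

Denied

Credit score 550 < 657 (below minimum)
LTV 58.7% — within 97%
Total monthly debts = (440 + 1,110 + 1,575 + 505) = 3,630. DTI = 3,630/9,650 = 37.6% ≤ 41%
Liquid reserves cover 25,520/1,575 = 16.2 months — ≥ 3 required
Employment 29 ≥ 6 months
Not all requirements met → denied.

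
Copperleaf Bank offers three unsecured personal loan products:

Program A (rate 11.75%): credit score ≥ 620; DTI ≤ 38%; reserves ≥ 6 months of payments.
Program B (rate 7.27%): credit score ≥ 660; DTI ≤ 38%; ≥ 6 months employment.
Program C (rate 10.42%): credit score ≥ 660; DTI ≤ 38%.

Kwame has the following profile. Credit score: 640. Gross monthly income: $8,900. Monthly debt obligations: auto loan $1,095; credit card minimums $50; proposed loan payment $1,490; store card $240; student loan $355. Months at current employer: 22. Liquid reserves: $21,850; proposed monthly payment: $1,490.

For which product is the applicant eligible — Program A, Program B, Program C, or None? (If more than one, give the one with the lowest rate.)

Total debts = (1,095 + 50 + 1,490 + 240 + 355) = 3,230; DTI = 3,230/8,900 = 36.3%.
Reserves = 21,850/1,490 = 14.7 months.
Program A: score 640 ≥ 620; DTI 36.3% ≤ 38%; reserves 14.7 ≥ 6 mo → qualifies.
Program B: score 640 < 660; DTI 36.3% ≤ 38%; employment 22 ≥ 6 mo → does not qualify.
Program C: score 640 < 660; DTI 36.3% ≤ 38% → does not qualify.

Program A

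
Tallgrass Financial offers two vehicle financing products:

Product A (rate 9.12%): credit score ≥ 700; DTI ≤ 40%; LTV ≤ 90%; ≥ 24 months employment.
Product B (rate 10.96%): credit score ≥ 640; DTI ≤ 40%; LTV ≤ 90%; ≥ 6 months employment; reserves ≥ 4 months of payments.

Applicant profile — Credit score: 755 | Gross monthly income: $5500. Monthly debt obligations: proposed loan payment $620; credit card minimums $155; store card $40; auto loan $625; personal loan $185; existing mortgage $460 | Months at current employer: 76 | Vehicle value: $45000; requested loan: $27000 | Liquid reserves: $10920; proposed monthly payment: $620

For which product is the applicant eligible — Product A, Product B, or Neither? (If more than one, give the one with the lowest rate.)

Total debts = (620 + 155 + 40 + 625 + 185 + 460) = 2,085; DTI = 2,085/5,500 = 37.9%.
LTV = 27,000/45,000 = 60%.
Reserves = 10,920/620 = 17.6 months.
Product A: score 755 ≥ 700; DTI 37.9% ≤ 40%; LTV 60% ≤ 90%; employment 76 ≥ 24 mo → qualifies.
Product B: score 755 ≥ 640; DTI 37.9% ≤ 40%; LTV 60% ≤ 90%; employment 76 ≥ 6 mo; reserves 17.6 ≥ 4 mo → qualifies.
Qualifying: Product A, Product B. Lowest rate is 9.12% → Product A.

Product A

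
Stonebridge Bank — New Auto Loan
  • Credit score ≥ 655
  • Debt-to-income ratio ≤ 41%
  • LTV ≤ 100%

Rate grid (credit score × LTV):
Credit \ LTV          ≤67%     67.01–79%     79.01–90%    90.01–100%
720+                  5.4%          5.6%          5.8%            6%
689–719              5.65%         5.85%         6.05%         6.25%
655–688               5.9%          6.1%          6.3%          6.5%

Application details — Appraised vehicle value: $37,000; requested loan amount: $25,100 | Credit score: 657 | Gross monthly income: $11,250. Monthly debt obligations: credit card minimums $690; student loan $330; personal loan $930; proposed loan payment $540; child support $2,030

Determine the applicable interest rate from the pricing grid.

6.1%

Credit score 657 ≥ 655; Total monthly debts = (690 + 330 + 930 + 540 + 2,030) = 4,520. DTI: 4,520 ÷ 11,250 = 40.2%, within the 41% cap
LTV = 25,100/37,000 = 67.8% ≤ 100%
Row: 657 falls in 655–688. Column: 67.8% falls in 67.01–79%. Rate = 6.1%.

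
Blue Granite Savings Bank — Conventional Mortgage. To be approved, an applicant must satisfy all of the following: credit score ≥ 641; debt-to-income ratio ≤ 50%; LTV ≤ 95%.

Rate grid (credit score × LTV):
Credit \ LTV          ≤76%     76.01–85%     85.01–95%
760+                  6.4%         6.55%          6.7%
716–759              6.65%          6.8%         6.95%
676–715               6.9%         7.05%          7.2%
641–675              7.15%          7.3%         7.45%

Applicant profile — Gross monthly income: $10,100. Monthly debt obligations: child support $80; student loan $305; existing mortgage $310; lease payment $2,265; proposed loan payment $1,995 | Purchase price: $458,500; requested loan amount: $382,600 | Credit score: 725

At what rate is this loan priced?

6.8%

Credit score 725 ≥ 641; Total monthly debts = (80 + 305 + 310 + 2,265 + 1,995) = 4,955. DTI: 4,955 ÷ 10,100 = 49.1%, within the 50% cap
LTV = 382,600/458,500 = 83.4% ≤ 95%
Row: 725 falls in 716–759. Column: 83.4% falls in 76.01–85%. Rate = 6.8%.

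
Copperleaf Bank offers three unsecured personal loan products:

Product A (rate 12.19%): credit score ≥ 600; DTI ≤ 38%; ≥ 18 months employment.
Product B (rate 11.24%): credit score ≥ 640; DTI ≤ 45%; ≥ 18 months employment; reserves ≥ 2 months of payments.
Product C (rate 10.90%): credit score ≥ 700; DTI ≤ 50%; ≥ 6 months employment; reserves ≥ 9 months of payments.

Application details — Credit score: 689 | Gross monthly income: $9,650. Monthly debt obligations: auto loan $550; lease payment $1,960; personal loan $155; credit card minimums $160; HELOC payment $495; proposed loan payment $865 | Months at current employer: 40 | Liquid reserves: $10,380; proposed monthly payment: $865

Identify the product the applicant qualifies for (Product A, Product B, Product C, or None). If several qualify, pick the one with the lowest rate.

Total debts = (550 + 1,960 + 155 + 160 + 495 + 865) = 4,185; DTI = 4,185/9,650 = 43.4%.
Reserves = 10,380/865 = 12.0 months.
Product A: score 689 ≥ 600; DTI 43.4% > 38%; employment 40 ≥ 18 mo → does not qualify.
Product B: score 689 ≥ 640; DTI 43.4% ≤ 45%; employment 40 ≥ 18 mo; reserves 12.0 ≥ 2 mo → qualifies.
Product C: score 689 < 700; DTI 43.4% ≤ 50%; employment 40 ≥ 6 mo; reserves 12.0 ≥ 9 mo → does not qualify.

Product B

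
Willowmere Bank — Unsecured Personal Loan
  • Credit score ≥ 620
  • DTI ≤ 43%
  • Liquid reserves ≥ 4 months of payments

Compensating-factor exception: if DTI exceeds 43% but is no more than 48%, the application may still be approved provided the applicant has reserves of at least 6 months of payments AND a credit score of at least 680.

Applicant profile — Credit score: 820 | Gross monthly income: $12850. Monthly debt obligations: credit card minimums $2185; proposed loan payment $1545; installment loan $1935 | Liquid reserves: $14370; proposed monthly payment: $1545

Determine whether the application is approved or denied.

Credit score 820 ≥ 620 (meets base)
Total debts = (2,185 + 1,545 + 1,935) = 5,665. DTI: 5,665 ÷ 12,850 = 44.1%, over the 43% base limit.
Reserves: 14,370 ÷ 1,545 = 9.3 months (meets 4-month minimum)
44.1% falls in the override range (43%–48%), so the compensating-factor test applies.
Reserves 9.3 ≥ 6 months; credit score 820 ≥ 680.
Both compensating conditions met → exception applies.

Approved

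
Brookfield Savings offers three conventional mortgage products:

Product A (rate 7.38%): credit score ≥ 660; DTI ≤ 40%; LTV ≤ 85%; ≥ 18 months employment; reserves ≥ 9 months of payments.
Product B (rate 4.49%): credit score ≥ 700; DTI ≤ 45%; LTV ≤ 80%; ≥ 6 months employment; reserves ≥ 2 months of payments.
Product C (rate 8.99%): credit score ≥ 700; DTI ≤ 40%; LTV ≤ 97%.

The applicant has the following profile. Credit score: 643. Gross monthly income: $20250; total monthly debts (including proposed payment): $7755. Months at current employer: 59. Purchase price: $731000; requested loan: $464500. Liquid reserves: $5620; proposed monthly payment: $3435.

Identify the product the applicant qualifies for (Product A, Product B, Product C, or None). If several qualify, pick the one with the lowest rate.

None

DTI = 7,755/20,250 = 38.3%.
LTV = 464,500/731,000 = 63.5%.
Reserves = 5,620/3,435 = 1.6 months.
Product A: score 643 < 660; DTI 38.3% ≤ 40%; LTV 63.5% ≤ 85%; employment 59 ≥ 18 mo; reserves 1.6 < 9 mo → does not qualify.
Product B: score 643 < 700; DTI 38.3% ≤ 45%; LTV 63.5% ≤ 80%; employment 59 ≥ 6 mo; reserves 1.6 < 2 mo → does not qualify.
Product C: score 643 < 700; DTI 38.3% ≤ 40%; LTV 63.5% ≤ 97% → does not qualify.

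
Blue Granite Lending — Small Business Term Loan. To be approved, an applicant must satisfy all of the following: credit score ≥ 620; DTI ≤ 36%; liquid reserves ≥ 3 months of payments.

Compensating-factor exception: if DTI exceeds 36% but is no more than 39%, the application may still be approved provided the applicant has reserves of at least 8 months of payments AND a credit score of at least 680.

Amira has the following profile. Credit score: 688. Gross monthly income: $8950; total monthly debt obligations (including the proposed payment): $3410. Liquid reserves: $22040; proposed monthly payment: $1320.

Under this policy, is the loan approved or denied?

Credit score 688 ≥ 620 (meets base)
DTI = 3,410/8,950 = 38.1% > 36% — standard DTI limit exceeded.
Reserves = 22,040/1,320 = 16.7 months ≥ 3
38.1% falls in the override range (36%–39%), so the compensating-factor test applies.
Override check — reserves: 16.7 mo (ok); score: 688 (ok).
Both override conditions satisfied; DTI exception granted.

Approved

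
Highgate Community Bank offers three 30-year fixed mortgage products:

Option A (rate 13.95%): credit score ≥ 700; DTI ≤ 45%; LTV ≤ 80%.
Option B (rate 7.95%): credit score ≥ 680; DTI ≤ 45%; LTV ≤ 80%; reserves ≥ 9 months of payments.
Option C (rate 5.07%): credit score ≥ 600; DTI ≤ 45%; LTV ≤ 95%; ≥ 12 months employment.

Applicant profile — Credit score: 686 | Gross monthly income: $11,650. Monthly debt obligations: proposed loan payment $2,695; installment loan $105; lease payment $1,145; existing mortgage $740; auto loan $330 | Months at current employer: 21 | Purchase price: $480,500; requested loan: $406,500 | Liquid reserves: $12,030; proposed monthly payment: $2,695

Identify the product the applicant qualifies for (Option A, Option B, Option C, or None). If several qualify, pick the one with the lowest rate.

Option C

Total debts = (2,695 + 105 + 1,145 + 740 + 330) = 5,015; DTI = 5,015/11,650 = 43%.
LTV = 406,500/480,500 = 84.6%.
Reserves = 12,030/2,695 = 4.5 months.
Option A: score 686 < 700; DTI 43% ≤ 45%; LTV 84.6% > 80% → does not qualify.
Option B: score 686 ≥ 680; DTI 43% ≤ 45%; LTV 84.6% > 80%; reserves 4.5 < 9 mo → does not qualify.
Option C: score 686 ≥ 600; DTI 43% ≤ 45%; LTV 84.6% ≤ 95%; employment 21 ≥ 12 mo → qualifies.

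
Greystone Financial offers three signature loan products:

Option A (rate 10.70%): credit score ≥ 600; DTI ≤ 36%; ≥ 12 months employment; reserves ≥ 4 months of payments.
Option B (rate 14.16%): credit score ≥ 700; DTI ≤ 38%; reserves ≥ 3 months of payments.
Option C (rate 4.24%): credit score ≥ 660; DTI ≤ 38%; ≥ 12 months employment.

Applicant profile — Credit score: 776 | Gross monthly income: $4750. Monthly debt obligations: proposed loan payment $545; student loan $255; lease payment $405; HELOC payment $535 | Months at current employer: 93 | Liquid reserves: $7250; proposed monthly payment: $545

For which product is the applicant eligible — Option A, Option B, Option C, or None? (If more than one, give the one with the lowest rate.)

Total debts = (545 + 255 + 405 + 535) = 1,740; DTI = 1,740/4,750 = 36.6%.
Reserves = 7,250/545 = 13.3 months.
Option A: score 776 ≥ 600; DTI 36.6% > 36%; employment 93 ≥ 12 mo; reserves 13.3 ≥ 4 mo → does not qualify.
Option B: score 776 ≥ 700; DTI 36.6% ≤ 38%; reserves 13.3 ≥ 3 mo → qualifies.
Option C: score 776 ≥ 660; DTI 36.6% ≤ 38%; employment 93 ≥ 12 mo → qualifies.
Qualifying: Option B, Option C. Lowest rate is 4.24% → Option C.

Option C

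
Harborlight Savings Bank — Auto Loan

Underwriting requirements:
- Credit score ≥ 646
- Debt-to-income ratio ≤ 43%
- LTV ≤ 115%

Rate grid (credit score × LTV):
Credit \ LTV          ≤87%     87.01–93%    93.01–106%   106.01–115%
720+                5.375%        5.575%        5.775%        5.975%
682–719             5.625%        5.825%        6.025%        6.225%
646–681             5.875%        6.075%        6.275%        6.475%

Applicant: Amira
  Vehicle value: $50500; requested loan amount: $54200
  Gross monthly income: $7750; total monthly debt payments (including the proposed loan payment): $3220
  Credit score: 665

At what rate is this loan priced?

6.475%

Credit score 665 ≥ 646; DTI = 3,220/7,750 = 41.5% ≤ 43%
LTV: 54,200 ÷ 50,500 = 107.3%, within 115% cap
Row: 665 falls in 646–681. Column: 107.3% falls in 106.01–115%. Rate = 6.475%.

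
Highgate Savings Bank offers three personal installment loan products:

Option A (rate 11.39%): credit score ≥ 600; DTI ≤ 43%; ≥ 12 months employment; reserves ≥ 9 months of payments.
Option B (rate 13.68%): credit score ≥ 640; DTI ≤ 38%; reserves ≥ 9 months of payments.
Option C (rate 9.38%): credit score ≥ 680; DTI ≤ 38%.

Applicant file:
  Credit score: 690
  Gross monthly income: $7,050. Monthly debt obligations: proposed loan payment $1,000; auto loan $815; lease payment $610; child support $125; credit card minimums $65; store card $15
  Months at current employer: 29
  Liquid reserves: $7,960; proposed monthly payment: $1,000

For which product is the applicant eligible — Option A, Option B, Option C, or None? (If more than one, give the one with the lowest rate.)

Option C

Total debts = (1,000 + 815 + 610 + 125 + 65 + 15) = 2,630; DTI = 2,630/7,050 = 37.3%.
Reserves = 7,960/1,000 = 8.0 months.
Option A: score 690 ≥ 600; DTI 37.3% ≤ 43%; employment 29 ≥ 12 mo; reserves 8.0 < 9 mo → does not qualify.
Option B: score 690 ≥ 640; DTI 37.3% ≤ 38%; reserves 8.0 < 9 mo → does not qualify.
Option C: score 690 ≥ 680; DTI 37.3% ≤ 38% → qualifies.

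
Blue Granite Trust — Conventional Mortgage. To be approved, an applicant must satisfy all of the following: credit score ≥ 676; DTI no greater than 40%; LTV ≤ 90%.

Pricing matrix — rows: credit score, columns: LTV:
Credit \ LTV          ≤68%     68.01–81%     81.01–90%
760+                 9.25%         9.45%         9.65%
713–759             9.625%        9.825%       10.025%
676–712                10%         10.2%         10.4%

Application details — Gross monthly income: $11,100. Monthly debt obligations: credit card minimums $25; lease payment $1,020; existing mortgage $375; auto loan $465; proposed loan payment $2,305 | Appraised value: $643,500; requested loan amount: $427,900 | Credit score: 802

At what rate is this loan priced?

Credit score 802 ≥ 676; Total monthly debts = (25 + 1,020 + 375 + 465 + 2,305) = 4,190. DTI: 4,190 ÷ 11,100 = 37.7%, within the 40% cap
LTV = 427,900/643,500 = 66.5% ≤ 90%
Row: 802 falls in 760+. Column: 66.5% falls in ≤68%. Rate = 9.25%.

9.25%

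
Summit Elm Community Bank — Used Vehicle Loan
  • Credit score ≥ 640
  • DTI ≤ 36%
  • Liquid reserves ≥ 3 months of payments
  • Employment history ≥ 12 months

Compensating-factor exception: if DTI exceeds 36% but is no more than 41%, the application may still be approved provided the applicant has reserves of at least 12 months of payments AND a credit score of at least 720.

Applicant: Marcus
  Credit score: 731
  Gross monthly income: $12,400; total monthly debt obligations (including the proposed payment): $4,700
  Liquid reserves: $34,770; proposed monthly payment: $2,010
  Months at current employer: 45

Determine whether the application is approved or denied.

Approved

Credit score 731 ≥ 640 (meets base)
DTI: 4,700 ÷ 12,400 = 37.9%, over the 36% base limit.
Reserves: 34,770 ÷ 2,010 = 17.3 months (meets 3-month minimum)
Employment 45 ≥ 12 months
37.9% falls in the override range (36%–41%), so the compensating-factor test applies.
Reserves 17.3 ≥ 12 months; credit score 731 ≥ 720.
Both override conditions satisfied; DTI exception granted.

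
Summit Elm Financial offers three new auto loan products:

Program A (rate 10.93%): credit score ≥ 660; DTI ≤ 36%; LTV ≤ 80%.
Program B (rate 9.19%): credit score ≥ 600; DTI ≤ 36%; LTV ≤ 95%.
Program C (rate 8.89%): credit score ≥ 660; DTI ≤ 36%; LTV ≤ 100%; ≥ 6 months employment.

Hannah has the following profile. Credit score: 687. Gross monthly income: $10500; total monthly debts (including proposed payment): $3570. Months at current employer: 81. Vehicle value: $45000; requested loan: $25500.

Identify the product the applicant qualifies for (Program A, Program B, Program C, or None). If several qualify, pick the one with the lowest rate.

Program C

DTI = 3,570/10,500 = 34%.
LTV = 25,500/45,000 = 56.7%.
Program A: score 687 ≥ 660; DTI 34% ≤ 36%; LTV 56.7% ≤ 80% → qualifies.
Program B: score 687 ≥ 600; DTI 34% ≤ 36%; LTV 56.7% ≤ 95% → qualifies.
Program C: score 687 ≥ 660; DTI 34% ≤ 36%; LTV 56.7% ≤ 100%; employment 81 ≥ 6 mo → qualifies.
Qualifying: Program A, Program B, Program C. Lowest rate is 8.89% → Program C.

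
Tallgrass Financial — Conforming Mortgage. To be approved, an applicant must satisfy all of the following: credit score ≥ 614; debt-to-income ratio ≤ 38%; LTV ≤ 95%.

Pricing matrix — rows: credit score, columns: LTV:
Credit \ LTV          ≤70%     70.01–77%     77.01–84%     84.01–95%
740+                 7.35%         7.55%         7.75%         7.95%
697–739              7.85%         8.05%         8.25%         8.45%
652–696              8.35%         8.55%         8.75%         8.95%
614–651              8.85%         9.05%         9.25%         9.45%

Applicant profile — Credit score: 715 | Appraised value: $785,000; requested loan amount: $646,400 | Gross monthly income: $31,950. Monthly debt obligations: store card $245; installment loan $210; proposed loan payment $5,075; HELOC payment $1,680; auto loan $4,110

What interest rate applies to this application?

8.25%

Credit score 715 ≥ 614; Total monthly debts = (245 + 210 + 5,075 + 1,680 + 4,110) = 11,320. Debt-to-income = 11,320/31,950 = 35.4% — meets 38% limit
Loan-to-value = 646,400/785,000 = 82.3% — pass (95% max)
Credit 715 → row 697–739; LTV 82.3% → column 77.01–84%. Grid cell → 8.25%.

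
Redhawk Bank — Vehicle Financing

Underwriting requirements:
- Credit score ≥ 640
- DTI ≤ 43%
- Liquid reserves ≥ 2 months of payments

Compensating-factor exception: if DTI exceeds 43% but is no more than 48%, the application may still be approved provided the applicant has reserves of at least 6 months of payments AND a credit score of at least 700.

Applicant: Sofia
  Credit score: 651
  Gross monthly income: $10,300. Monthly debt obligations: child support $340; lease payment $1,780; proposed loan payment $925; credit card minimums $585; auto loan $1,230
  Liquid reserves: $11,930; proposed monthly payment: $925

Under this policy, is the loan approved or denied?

Credit score 651 ≥ 640 (meets base)
Total debts = (340 + 1,780 + 925 + 585 + 1,230) = 4,860. DTI = 4,860/10,300 = 47.2% > 43% — standard DTI limit exceeded.
Reserves: 11,930 ÷ 925 = 12.9 months (meets 2-month minimum)
DTI 47.2% is within the 43%–48% exception band; checking compensating factors.
Reserves 12.9 ≥ 6 months; credit score 651 < 700.
Compensating-factor requirement not fully met.

Denied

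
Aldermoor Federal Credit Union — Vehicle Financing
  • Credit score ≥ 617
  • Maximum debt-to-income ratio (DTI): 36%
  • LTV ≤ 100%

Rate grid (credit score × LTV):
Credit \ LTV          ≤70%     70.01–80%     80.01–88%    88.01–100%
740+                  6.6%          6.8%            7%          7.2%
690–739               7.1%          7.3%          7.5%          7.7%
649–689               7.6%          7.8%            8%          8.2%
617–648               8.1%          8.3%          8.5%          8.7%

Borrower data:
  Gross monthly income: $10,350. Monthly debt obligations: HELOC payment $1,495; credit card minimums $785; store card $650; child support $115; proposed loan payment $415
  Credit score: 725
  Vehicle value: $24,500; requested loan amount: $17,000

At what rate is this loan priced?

Credit score 725 ≥ 617; Total monthly debts = (1,495 + 785 + 650 + 115 + 415) = 3,460. DTI = 3,460/10,350 = 33.4% ≤ 36%
LTV: 17,000 ÷ 24,500 = 69.4%, within 100% cap
Score 725 is in the 690–739 band; LTV 69.4% is in the ≤70% band → 7.1%.

7.1%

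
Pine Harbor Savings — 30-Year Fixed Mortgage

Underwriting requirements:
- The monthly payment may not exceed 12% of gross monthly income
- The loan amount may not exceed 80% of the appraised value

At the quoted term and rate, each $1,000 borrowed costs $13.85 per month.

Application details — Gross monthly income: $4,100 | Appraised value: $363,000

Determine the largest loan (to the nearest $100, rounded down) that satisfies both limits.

$35,500

Payment cap: 12% × $4,100 = $492/month.
At $13.85 per $1,000, that supports 492/13.85 × 1,000 ≈ $35,523 → $35,500.
LTV cap: 80% × $363,000 = $290,400 → $290,400.
Binding constraint: payment-to-income.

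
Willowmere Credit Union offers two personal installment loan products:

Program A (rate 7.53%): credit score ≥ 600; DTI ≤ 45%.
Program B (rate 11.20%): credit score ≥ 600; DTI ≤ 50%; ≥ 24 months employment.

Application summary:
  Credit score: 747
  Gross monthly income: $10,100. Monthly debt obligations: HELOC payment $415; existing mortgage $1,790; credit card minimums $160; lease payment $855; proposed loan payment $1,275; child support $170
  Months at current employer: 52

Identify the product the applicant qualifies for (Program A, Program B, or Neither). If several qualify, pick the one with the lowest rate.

Program B

Total debts = (415 + 1,790 + 160 + 855 + 1,275 + 170) = 4,665; DTI = 4,665/10,100 = 46.2%.
Program A: score 747 ≥ 600; DTI 46.2% > 45% → does not qualify.
Program B: score 747 ≥ 600; DTI 46.2% ≤ 50%; employment 52 ≥ 24 mo → qualifies.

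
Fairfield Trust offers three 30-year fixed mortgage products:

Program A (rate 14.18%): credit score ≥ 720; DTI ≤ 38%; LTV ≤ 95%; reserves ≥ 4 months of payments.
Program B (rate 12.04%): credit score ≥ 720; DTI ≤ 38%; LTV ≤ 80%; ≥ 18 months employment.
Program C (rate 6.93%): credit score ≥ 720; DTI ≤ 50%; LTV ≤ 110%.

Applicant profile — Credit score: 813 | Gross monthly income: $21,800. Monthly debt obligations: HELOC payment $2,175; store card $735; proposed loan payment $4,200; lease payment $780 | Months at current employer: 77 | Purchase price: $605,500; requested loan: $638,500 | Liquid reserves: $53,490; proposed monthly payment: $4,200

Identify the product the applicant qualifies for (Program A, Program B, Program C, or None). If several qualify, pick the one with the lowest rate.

Program C

Total debts = (2,175 + 735 + 4,200 + 780) = 7,890; DTI = 7,890/21,800 = 36.2%.
LTV = 638,500/605,500 = 105.5%.
Reserves = 53,490/4,200 = 12.7 months.
Program A: score 813 ≥ 720; DTI 36.2% ≤ 38%; LTV 105.5% > 95%; reserves 12.7 ≥ 4 mo → does not qualify.
Program B: score 813 ≥ 720; DTI 36.2% ≤ 38%; LTV 105.5% > 80%; employment 77 ≥ 18 mo → does not qualify.
Program C: score 813 ≥ 720; DTI 36.2% ≤ 50%; LTV 105.5% ≤ 110% → qualifies.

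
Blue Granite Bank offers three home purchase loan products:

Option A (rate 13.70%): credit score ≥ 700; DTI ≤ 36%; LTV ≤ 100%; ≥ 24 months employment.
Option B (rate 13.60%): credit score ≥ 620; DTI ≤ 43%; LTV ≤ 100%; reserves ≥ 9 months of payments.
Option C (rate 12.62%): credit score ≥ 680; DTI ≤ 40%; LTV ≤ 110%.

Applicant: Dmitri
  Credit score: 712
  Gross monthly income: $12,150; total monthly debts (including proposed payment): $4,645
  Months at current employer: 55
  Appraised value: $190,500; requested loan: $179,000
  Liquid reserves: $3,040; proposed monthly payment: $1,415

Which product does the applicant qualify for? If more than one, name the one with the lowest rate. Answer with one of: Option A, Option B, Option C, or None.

DTI = 4,645/12,150 = 38.2%.
LTV = 179,000/190,500 = 94%.
Reserves = 3,040/1,415 = 2.1 months.
Option A: score 712 ≥ 700; DTI 38.2% > 36%; LTV 94% ≤ 100%; employment 55 ≥ 24 mo → does not qualify.
Option B: score 712 ≥ 620; DTI 38.2% ≤ 43%; LTV 94% ≤ 100%; reserves 2.1 < 9 mo → does not qualify.
Option C: score 712 ≥ 680; DTI 38.2% ≤ 40%; LTV 94% ≤ 110% → qualifies.

Option C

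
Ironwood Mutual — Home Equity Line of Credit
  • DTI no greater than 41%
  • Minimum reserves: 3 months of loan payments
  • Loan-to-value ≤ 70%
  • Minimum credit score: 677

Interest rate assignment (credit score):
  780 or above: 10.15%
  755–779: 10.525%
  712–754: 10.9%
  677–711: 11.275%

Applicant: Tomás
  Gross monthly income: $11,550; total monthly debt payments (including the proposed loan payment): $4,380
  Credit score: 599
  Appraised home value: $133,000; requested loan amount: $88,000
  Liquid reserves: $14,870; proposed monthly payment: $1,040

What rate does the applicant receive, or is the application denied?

Denied

Credit score 599 < 677 (below minimum)
Liquid reserves cover 14,870/1,040 = 14.3 months — ≥ 3 required
Debt-to-income = 4,380/11,550 = 37.9% — meets 41% limit
LTV: 88,000 ÷ 133,000 = 66.2%, within 70% cap
Not all requirements met → denied.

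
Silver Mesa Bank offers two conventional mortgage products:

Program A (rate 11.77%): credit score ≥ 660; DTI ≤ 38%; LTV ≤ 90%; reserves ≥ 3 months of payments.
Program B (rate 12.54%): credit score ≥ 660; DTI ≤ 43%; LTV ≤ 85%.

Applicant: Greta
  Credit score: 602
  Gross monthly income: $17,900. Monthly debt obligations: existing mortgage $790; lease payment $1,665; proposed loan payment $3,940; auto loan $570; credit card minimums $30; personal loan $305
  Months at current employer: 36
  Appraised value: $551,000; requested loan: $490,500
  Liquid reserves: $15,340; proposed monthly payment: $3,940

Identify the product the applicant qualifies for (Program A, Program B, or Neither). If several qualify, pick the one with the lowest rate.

Total debts = (790 + 1,665 + 3,940 + 570 + 30 + 305) = 7,300; DTI = 7,300/17,900 = 40.8%.
LTV = 490,500/551,000 = 89%.
Reserves = 15,340/3,940 = 3.9 months.
Program A: score 602 < 660; DTI 40.8% > 38%; LTV 89% ≤ 90%; reserves 3.9 ≥ 3 mo → does not qualify.
Program B: score 602 < 660; DTI 40.8% ≤ 43%; LTV 89% > 85% → does not qualify.

Neither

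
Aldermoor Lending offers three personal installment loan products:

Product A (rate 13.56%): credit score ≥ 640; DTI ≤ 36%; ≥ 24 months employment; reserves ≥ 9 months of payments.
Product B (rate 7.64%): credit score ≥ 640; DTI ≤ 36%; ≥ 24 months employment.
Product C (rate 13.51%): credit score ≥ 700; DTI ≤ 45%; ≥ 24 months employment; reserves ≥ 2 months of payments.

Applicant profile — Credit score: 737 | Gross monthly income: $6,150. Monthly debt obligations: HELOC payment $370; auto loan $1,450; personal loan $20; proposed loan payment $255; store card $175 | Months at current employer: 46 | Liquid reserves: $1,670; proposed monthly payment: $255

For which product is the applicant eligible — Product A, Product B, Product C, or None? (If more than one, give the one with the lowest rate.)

Product C

Total debts = (370 + 1,450 + 20 + 255 + 175) = 2,270; DTI = 2,270/6,150 = 36.9%.
Reserves = 1,670/255 = 6.5 months.
Product A: score 737 ≥ 640; DTI 36.9% > 36%; employment 46 ≥ 24 mo; reserves 6.5 < 9 mo → does not qualify.
Product B: score 737 ≥ 640; DTI 36.9% > 36%; employment 46 ≥ 24 mo → does not qualify.
Product C: score 737 ≥ 700; DTI 36.9% ≤ 45%; employment 46 ≥ 24 mo; reserves 6.5 ≥ 2 mo → qualifies.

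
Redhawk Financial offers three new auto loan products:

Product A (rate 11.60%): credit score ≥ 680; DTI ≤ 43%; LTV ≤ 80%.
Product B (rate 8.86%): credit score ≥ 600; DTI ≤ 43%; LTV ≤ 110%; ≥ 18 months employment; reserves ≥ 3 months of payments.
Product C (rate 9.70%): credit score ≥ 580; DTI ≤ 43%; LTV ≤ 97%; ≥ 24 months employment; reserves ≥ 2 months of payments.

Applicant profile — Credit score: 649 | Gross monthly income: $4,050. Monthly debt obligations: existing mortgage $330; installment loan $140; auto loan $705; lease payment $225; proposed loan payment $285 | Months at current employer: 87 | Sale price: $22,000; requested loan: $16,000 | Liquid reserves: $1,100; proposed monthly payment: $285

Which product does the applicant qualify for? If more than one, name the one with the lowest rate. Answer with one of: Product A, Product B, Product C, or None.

Total debts = (330 + 140 + 705 + 225 + 285) = 1,685; DTI = 1,685/4,050 = 41.6%.
LTV = 16,000/22,000 = 72.7%.
Reserves = 1,100/285 = 3.9 months.
Product A: score 649 < 680; DTI 41.6% ≤ 43%; LTV 72.7% ≤ 80% → does not qualify.
Product B: score 649 ≥ 600; DTI 41.6% ≤ 43%; LTV 72.7% ≤ 110%; employment 87 ≥ 18 mo; reserves 3.9 ≥ 3 mo → qualifies.
Product C: score 649 ≥ 580; DTI 41.6% ≤ 43%; LTV 72.7% ≤ 97%; employment 87 ≥ 24 mo; reserves 3.9 ≥ 2 mo → qualifies.
Qualifying: Product B, Product C. Lowest rate is 8.86% → Product B.

Product B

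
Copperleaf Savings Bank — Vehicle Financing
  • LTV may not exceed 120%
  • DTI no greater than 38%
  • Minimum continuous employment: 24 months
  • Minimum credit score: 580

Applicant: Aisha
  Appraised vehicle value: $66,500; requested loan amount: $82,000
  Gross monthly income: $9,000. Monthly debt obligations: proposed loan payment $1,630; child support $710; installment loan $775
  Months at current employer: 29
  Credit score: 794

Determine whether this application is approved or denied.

LTV: 82,000 ÷ 66,500 = 123.3%, exceeds 120% cap
Total monthly debts = (1,630 + 710 + 775) = 3,115. DTI: 3,115 ÷ 9,000 = 34.6%, within the 38% cap
Employment 29 ≥ 24 months
Credit score 794 ≥ 580 (meets)
Fails on LTV.

Denied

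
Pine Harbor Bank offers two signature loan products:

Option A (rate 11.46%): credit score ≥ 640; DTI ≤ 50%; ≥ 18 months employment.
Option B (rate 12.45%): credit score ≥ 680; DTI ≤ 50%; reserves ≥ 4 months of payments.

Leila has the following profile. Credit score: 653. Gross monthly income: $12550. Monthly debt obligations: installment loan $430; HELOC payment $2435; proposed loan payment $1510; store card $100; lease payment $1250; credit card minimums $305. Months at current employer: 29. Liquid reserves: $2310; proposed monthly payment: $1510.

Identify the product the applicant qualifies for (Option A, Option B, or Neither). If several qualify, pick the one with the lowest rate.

Total debts = (430 + 2,435 + 1,510 + 100 + 1,250 + 305) = 6,030; DTI = 6,030/12,550 = 48%.
Reserves = 2,310/1,510 = 1.5 months.
Option A: score 653 ≥ 640; DTI 48% ≤ 50%; employment 29 ≥ 18 mo → qualifies.
Option B: score 653 < 680; DTI 48% ≤ 50%; reserves 1.5 < 4 mo → does not qualify.

Option A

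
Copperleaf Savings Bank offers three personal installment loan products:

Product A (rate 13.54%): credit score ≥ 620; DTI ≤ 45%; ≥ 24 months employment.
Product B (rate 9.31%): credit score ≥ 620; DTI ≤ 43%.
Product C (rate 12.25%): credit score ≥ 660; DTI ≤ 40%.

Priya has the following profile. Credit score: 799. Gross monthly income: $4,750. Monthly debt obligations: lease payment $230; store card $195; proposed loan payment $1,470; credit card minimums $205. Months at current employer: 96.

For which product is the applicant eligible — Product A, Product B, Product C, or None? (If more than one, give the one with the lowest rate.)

Product A

Total debts = (230 + 195 + 1,470 + 205) = 2,100; DTI = 2,100/4,750 = 44.2%.
Product A: score 799 ≥ 620; DTI 44.2% ≤ 45%; employment 96 ≥ 24 mo → qualifies.
Product B: score 799 ≥ 620; DTI 44.2% > 43% → does not qualify.
Product C: score 799 ≥ 660; DTI 44.2% > 40% → does not qualify.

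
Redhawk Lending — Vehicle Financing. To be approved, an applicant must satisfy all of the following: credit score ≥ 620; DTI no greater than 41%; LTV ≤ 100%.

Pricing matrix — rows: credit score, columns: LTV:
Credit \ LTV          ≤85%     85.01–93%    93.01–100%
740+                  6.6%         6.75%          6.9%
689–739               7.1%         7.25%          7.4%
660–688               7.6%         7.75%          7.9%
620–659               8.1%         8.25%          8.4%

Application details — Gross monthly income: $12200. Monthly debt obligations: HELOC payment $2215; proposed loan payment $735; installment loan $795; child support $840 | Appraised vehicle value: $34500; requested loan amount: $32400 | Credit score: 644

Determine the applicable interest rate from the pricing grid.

8.4%

Credit score 644 ≥ 620; Total monthly debts = (2,215 + 735 + 795 + 840) = 4,585. DTI = 4,585/12,200 = 37.6% ≤ 41%
LTV = 32,400/34,500 = 93.9% ≤ 100%
Row: 644 falls in 620–659. Column: 93.9% falls in 93.01–100%. Rate = 8.4%.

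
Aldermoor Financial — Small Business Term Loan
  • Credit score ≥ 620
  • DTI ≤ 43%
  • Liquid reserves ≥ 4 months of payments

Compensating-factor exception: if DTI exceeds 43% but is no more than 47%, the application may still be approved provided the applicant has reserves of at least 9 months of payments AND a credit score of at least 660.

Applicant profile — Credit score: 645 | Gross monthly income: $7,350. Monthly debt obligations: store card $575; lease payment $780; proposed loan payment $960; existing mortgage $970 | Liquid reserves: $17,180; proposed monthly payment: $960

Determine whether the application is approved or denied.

Credit score 645 ≥ 620 (meets base)
Total debts = (575 + 780 + 960 + 970) = 3,285. DTI = 3,285/7,350 = 44.7% > 43% — standard DTI limit exceeded.
Reserves = 17,180/960 = 17.9 months ≥ 4
DTI 44.7% is within the 43%–47% exception band; checking compensating factors.
Override check — reserves: 17.9 mo (ok); score: 645 (below 660).
Compensating-factor requirement not fully met.

Denied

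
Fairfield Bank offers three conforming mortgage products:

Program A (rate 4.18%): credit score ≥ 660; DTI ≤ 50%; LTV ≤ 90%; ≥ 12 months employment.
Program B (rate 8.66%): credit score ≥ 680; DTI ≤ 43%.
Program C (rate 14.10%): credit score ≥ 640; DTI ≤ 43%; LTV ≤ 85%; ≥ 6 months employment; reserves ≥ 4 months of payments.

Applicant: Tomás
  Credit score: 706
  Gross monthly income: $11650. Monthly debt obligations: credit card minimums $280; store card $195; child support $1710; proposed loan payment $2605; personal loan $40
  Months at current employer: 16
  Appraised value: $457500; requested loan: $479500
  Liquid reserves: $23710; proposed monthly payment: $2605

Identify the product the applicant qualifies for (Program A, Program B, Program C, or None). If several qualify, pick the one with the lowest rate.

Program B

Total debts = (280 + 195 + 1,710 + 2,605 + 40) = 4,830; DTI = 4,830/11,650 = 41.5%.
LTV = 479,500/457,500 = 104.8%.
Reserves = 23,710/2,605 = 9.1 months.
Program A: score 706 ≥ 660; DTI 41.5% ≤ 50%; LTV 104.8% > 90%; employment 16 ≥ 12 mo → does not qualify.
Program B: score 706 ≥ 680; DTI 41.5% ≤ 43% → qualifies.
Program C: score 706 ≥ 640; DTI 41.5% ≤ 43%; LTV 104.8% > 85%; employment 16 ≥ 6 mo; reserves 9.1 ≥ 4 mo → does not qualify.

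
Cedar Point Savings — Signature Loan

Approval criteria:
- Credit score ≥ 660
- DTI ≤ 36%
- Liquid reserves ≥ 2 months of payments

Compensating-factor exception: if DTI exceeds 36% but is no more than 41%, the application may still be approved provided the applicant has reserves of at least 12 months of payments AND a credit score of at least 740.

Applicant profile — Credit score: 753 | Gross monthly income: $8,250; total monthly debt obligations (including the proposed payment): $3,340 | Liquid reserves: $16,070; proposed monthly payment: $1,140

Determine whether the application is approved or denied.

Approved

Credit score 753 ≥ 660 (meets base)
DTI = 3,340/8,250 = 40.5% > 36% — standard DTI limit exceeded.
Liquid reserves cover 16,070/1,140 = 14.1 months — ≥ 2 required
40.5% falls in the override range (36%–41%), so the compensating-factor test applies.
Override check — reserves: 14.1 mo (ok); score: 753 (ok).
Both compensating conditions met → exception applies.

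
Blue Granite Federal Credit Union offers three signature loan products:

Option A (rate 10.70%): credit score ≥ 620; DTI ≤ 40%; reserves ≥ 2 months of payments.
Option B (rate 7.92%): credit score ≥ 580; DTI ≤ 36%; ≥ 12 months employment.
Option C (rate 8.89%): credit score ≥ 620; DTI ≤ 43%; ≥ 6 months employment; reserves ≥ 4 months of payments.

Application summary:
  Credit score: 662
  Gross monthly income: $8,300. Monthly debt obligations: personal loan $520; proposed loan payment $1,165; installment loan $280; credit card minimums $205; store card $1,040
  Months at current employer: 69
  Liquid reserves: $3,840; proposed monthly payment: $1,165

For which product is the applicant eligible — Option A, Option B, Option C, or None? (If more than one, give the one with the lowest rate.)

Option A

Total debts = (520 + 1,165 + 280 + 205 + 1,040) = 3,210; DTI = 3,210/8,300 = 38.7%.
Reserves = 3,840/1,165 = 3.3 months.
Option A: score 662 ≥ 620; DTI 38.7% ≤ 40%; reserves 3.3 ≥ 2 mo → qualifies.
Option B: score 662 ≥ 580; DTI 38.7% > 36%; employment 69 ≥ 12 mo → does not qualify.
Option C: score 662 ≥ 620; DTI 38.7% ≤ 43%; employment 69 ≥ 6 mo; reserves 3.3 < 4 mo → does not qualify.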